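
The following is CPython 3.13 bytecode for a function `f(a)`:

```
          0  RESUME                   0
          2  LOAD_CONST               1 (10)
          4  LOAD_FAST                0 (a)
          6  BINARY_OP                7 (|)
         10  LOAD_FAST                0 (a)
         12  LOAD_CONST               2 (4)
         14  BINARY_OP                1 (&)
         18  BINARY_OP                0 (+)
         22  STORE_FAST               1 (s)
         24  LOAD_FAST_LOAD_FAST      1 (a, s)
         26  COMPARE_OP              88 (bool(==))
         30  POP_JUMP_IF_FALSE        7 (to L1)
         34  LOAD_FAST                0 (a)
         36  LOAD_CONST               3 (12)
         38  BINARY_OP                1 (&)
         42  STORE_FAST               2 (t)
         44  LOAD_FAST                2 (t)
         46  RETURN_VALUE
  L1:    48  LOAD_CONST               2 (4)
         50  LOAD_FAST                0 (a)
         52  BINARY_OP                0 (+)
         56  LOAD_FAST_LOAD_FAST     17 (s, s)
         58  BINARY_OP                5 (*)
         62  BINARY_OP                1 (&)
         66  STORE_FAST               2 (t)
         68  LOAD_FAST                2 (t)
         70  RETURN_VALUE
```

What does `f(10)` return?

LOAD_CONST → push 10. Stack: [10]
LOAD_FAST a → push 10. Stack: [10, 10]
BINARY_OP | → 10 | 10 = 10. Stack: [10]
LOAD_FAST a → push 10. Stack: [10, 10]
LOAD_CONST → push 4. Stack: [10, 10, 4]
BINARY_OP & → 10 & 4 = 0. Stack: [10, 0]
BINARY_OP + → 10 + 0 = 10. Stack: [10]
STORE_FAST s → s=10. Stack: []
LOAD_FAST_LOAD_FAST a,s → push 10,10. Stack: [10, 10]
COMPARE_OP bool(==) → 10 vs 10 = True. Stack: [True]
POP_JUMP_IF_FALSE → pop True; no jump. Stack: []
LOAD_FAST a → push 10. Stack: [10]
LOAD_CONST → push 12. Stack: [10, 12]
BINARY_OP & → 10 & 12 = 8. Stack: [8]
STORE_FAST t → t=8. Stack: []
LOAD_FAST t → push 8. Stack: [8]
RETURN_VALUE → return 8.

8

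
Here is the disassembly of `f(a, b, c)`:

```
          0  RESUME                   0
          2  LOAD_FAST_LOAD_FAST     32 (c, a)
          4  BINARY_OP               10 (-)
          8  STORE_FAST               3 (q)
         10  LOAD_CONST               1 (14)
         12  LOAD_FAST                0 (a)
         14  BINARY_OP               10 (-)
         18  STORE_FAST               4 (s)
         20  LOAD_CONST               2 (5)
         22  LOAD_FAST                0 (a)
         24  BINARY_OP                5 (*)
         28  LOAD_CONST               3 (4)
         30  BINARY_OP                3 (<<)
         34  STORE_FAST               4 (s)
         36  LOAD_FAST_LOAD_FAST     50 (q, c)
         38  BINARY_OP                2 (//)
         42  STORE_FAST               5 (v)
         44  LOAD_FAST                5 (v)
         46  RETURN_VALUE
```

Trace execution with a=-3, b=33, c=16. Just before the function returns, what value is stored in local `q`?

19

LOAD_FAST_LOAD_FAST c,a → push 16,-3. Stack: [16, -3]
BINARY_OP - → 16 - -3 = 19. Stack: [19]
STORE_FAST q → q=19. Stack: []
LOAD_CONST → push 14. Stack: [14]
LOAD_FAST a → push -3. Stack: [14, -3]
BINARY_OP - → 14 - -3 = 17. Stack: [17]
STORE_FAST s → s=17. Stack: []
LOAD_CONST → push 5. Stack: [5]
LOAD_FAST a → push -3. Stack: [5, -3]
BINARY_OP * → 5 * -3 = -15. Stack: [-15]
LOAD_CONST → push 4. Stack: [-15, 4]
BINARY_OP << → -15 << 4 = -240. Stack: [-240]
STORE_FAST s → s=-240. Stack: []
LOAD_FAST_LOAD_FAST q,c → push 19,16. Stack: [19, 16]
BINARY_OP // → 19 // 16 = 1. Stack: [1]
STORE_FAST v → v=1. Stack: []
LOAD_FAST v → push 1. Stack: [1]
RETURN_VALUE → return 1.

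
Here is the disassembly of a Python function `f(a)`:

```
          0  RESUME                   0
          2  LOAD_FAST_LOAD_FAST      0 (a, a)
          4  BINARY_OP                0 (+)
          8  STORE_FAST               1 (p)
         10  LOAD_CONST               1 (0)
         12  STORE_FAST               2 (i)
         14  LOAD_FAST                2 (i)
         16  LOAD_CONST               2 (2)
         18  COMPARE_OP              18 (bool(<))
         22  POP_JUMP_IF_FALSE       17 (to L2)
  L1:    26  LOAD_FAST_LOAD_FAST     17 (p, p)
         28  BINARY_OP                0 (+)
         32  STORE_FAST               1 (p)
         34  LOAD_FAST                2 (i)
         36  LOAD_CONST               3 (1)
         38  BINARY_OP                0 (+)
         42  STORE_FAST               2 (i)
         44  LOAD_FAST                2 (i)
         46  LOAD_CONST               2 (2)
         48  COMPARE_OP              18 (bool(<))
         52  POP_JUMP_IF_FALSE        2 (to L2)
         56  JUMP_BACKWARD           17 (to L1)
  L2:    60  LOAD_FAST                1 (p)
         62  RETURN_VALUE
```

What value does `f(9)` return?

LOAD_FAST_LOAD_FAST a,a → push 9,9. Stack: [9, 9]
BINARY_OP + → 9 + 9 = 18. Stack: [18]
STORE_FAST p → p=18. Stack: []
LOAD_CONST → push 0. Stack: [0]
STORE_FAST i → i=0. Stack: []
LOAD_FAST i → push 0. Stack: [0]
LOAD_CONST → push 2. Stack: [0, 2]
COMPARE_OP bool(<) → 0 vs 2 = True. Stack: [True]
POP_JUMP_IF_FALSE → pop True; no jump. Stack: []
LOAD_FAST_LOAD_FAST p,p → push 18,18. Stack: [18, 18]
BINARY_OP + → 18 + 18 = 36. Stack: [36]
STORE_FAST p → p=36. Stack: []
LOAD_FAST i → push 0. Stack: [0]
LOAD_CONST → push 1. Stack: [0, 1]
BINARY_OP + → 0 + 1 = 1. Stack: [1]
STORE_FAST i → i=1. Stack: []
LOAD_FAST i → push 1. Stack: [1]
LOAD_CONST → push 2. Stack: [1, 2]
COMPARE_OP bool(<) → 1 vs 2 = True. Stack: [True]
POP_JUMP_IF_FALSE → pop True; no jump. Stack: []
LOAD_FAST_LOAD_FAST p,p → push 36,36. Stack: [36, 36]
BINARY_OP + → 36 + 36 = 72. Stack: [72]
STORE_FAST p → p=72. Stack: []
LOAD_FAST i → push 1. Stack: [1]
LOAD_CONST → push 1. Stack: [1, 1]
BINARY_OP + → 1 + 1 = 2. Stack: [2]
STORE_FAST i → i=2. Stack: []
LOAD_FAST i → push 2. Stack: [2]
LOAD_CONST → push 2. Stack: [2, 2]
COMPARE_OP bool(<) → 2 vs 2 = False. Stack: [False]
POP_JUMP_IF_FALSE → pop False; jump. Stack: []
LOAD_FAST p → push 72. Stack: [72]
RETURN_VALUE → return 72.

72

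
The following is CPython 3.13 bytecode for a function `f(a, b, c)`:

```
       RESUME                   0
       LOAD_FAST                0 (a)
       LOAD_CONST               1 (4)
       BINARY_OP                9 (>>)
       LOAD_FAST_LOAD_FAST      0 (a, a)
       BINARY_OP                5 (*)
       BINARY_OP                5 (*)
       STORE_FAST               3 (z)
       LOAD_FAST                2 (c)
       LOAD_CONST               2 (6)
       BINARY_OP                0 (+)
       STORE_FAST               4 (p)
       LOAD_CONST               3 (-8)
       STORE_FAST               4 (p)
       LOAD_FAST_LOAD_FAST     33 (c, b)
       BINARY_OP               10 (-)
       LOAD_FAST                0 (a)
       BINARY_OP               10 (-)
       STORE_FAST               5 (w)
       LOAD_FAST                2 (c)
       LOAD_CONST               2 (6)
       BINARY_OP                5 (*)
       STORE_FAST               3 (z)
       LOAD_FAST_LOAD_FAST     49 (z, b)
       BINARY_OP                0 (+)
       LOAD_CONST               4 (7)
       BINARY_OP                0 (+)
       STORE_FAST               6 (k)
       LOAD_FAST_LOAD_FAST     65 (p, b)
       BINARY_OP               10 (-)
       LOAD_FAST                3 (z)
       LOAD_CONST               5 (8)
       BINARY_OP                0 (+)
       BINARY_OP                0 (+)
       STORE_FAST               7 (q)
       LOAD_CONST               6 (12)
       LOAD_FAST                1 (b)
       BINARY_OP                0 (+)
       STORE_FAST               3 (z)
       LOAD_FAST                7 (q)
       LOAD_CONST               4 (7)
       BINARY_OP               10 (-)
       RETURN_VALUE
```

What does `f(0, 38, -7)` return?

LOAD_FAST a → push 0. Stack: [0]
LOAD_CONST → push 4. Stack: [0, 4]
BINARY_OP >> → 0 >> 4 = 0. Stack: [0]
LOAD_FAST_LOAD_FAST a,a → push 0,0. Stack: [0, 0, 0]
BINARY_OP * → 0 * 0 = 0. Stack: [0, 0]
BINARY_OP * → 0 * 0 = 0. Stack: [0]
STORE_FAST z → z=0. Stack: []
LOAD_FAST c → push -7. Stack: [-7]
LOAD_CONST → push 6. Stack: [-7, 6]
BINARY_OP + → -7 + 6 = -1. Stack: [-1]
STORE_FAST p → p=-1. Stack: []
LOAD_CONST → push -8. Stack: [-8]
STORE_FAST p → p=-8. Stack: []
LOAD_FAST_LOAD_FAST c,b → push -7,38. Stack: [-7, 38]
BINARY_OP - → -7 - 38 = -45. Stack: [-45]
LOAD_FAST a → push 0. Stack: [-45, 0]
BINARY_OP - → -45 - 0 = -45. Stack: [-45]
STORE_FAST w → w=-45. Stack: []
LOAD_FAST c → push -7. Stack: [-7]
LOAD_CONST → push 6. Stack: [-7, 6]
BINARY_OP * → -7 * 6 = -42. Stack: [-42]
STORE_FAST z → z=-42. Stack: []
LOAD_FAST_LOAD_FAST z,b → push -42,38. Stack: [-42, 38]
BINARY_OP + → -42 + 38 = -4. Stack: [-4]
LOAD_CONST → push 7. Stack: [-4, 7]
BINARY_OP + → -4 + 7 = 3. Stack: [3]
STORE_FAST k → k=3. Stack: []
LOAD_FAST_LOAD_FAST p,b → push -8,38. Stack: [-8, 38]
BINARY_OP - → -8 - 38 = -46. Stack: [-46]
LOAD_FAST z → push -42. Stack: [-46, -42]
LOAD_CONST → push 8. Stack: [-46, -42, 8]
BINARY_OP + → -42 + 8 = -34. Stack: [-46, -34]
BINARY_OP + → -46 + -34 = -80. Stack: [-80]
STORE_FAST q → q=-80. Stack: []
LOAD_CONST → push 12. Stack: [12]
LOAD_FAST b → push 38. Stack: [12, 38]
BINARY_OP + → 12 + 38 = 50. Stack: [50]
STORE_FAST z → z=50. Stack: []
LOAD_FAST q → push -80. Stack: [-80]
LOAD_CONST → push 7. Stack: [-80, 7]
BINARY_OP - → -80 - 7 = -87. Stack: [-87]
RETURN_VALUE → return -87.

-87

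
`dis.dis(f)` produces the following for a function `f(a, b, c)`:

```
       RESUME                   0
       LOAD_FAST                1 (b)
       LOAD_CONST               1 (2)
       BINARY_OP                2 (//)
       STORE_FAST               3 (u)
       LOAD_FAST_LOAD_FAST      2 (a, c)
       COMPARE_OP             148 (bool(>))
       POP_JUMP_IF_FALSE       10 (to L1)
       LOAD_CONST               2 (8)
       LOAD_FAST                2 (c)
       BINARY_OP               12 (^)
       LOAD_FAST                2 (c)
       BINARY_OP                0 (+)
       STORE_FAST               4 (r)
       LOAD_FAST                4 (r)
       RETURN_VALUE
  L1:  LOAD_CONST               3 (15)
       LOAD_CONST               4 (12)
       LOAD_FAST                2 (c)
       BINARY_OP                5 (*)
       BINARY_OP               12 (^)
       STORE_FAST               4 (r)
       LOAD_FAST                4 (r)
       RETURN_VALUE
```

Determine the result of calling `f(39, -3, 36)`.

80

LOAD_FAST b → push -3. Stack: [-3]
LOAD_CONST → push 2. Stack: [-3, 2]
BINARY_OP // → -3 // 2 = -2. Stack: [-2]
STORE_FAST u → u=-2. Stack: []
LOAD_FAST_LOAD_FAST a,c → push 39,36. Stack: [39, 36]
COMPARE_OP bool(>) → 39 vs 36 = True. Stack: [True]
POP_JUMP_IF_FALSE → pop True; no jump. Stack: []
LOAD_CONST → push 8. Stack: [8]
LOAD_FAST c → push 36. Stack: [8, 36]
BINARY_OP ^ → 8 ^ 36 = 44. Stack: [44]
LOAD_FAST c → push 36. Stack: [44, 36]
BINARY_OP + → 44 + 36 = 80. Stack: [80]
STORE_FAST r → r=80. Stack: []
LOAD_FAST r → push 80. Stack: [80]
RETURN_VALUE → return 80.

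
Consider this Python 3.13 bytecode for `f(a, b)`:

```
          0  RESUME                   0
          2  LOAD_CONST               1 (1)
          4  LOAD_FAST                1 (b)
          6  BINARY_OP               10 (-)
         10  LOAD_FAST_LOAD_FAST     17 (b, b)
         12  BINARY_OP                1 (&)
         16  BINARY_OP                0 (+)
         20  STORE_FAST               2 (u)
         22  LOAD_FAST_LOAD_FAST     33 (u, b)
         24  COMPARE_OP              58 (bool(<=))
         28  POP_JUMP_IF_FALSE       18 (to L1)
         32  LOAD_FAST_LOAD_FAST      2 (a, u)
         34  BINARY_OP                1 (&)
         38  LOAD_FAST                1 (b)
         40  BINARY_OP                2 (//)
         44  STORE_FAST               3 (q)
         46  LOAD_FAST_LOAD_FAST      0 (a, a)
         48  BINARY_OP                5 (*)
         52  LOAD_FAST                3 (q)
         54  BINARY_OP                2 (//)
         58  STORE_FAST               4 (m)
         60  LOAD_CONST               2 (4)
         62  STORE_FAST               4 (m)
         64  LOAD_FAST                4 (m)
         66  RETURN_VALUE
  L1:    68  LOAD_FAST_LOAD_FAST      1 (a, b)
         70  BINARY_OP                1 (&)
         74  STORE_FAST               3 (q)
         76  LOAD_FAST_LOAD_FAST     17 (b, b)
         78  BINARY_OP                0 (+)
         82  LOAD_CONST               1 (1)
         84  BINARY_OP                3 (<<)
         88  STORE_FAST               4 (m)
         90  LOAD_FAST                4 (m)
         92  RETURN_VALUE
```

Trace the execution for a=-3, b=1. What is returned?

4

LOAD_CONST → push 1. Stack: [1]
LOAD_FAST b → push 1. Stack: [1, 1]
BINARY_OP - → 1 - 1 = 0. Stack: [0]
LOAD_FAST_LOAD_FAST b,b → push 1,1. Stack: [0, 1, 1]
BINARY_OP & → 1 & 1 = 1. Stack: [0, 1]
BINARY_OP + → 0 + 1 = 1. Stack: [1]
STORE_FAST u → u=1. Stack: []
LOAD_FAST_LOAD_FAST u,b → push 1,1. Stack: [1, 1]
COMPARE_OP bool(<=) → 1 vs 1 = True. Stack: [True]
POP_JUMP_IF_FALSE → pop True; no jump. Stack: []
LOAD_FAST_LOAD_FAST a,u → push -3,1. Stack: [-3, 1]
BINARY_OP & → -3 & 1 = 1. Stack: [1]
LOAD_FAST b → push 1. Stack: [1, 1]
BINARY_OP // → 1 // 1 = 1. Stack: [1]
STORE_FAST q → q=1. Stack: []
LOAD_FAST_LOAD_FAST a,a → push -3,-3. Stack: [-3, -3]
BINARY_OP * → -3 * -3 = 9. Stack: [9]
LOAD_FAST q → push 1. Stack: [9, 1]
BINARY_OP // → 9 // 1 = 9. Stack: [9]
STORE_FAST m → m=9. Stack: []
LOAD_CONST → push 4. Stack: [4]
STORE_FAST m → m=4. Stack: []
LOAD_FAST m → push 4. Stack: [4]
RETURN_VALUE → return 4.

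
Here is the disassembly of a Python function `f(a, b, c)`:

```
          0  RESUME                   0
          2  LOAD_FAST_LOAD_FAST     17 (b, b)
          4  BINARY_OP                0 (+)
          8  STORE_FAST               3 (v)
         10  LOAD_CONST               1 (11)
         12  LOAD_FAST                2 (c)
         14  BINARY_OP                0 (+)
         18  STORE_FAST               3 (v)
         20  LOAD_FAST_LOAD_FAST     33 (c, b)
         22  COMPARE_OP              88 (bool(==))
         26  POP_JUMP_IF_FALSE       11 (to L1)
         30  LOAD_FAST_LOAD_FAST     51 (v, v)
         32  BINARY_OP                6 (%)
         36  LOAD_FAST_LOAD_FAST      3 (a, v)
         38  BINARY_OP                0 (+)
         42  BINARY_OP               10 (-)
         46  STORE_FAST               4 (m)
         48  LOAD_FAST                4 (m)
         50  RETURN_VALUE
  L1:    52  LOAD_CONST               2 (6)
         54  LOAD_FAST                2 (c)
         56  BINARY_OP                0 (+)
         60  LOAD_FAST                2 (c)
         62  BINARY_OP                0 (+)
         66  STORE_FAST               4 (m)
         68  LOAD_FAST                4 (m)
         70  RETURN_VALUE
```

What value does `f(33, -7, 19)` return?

44

LOAD_FAST_LOAD_FAST b,b → push -7,-7. Stack: [-7, -7]
BINARY_OP + → -7 + -7 = -14. Stack: [-14]
STORE_FAST v → v=-14. Stack: []
LOAD_CONST → push 11. Stack: [11]
LOAD_FAST c → push 19. Stack: [11, 19]
BINARY_OP + → 11 + 19 = 30. Stack: [30]
STORE_FAST v → v=30. Stack: []
LOAD_FAST_LOAD_FAST c,b → push 19,-7. Stack: [19, -7]
COMPARE_OP bool(==) → 19 vs -7 = False. Stack: [False]
POP_JUMP_IF_FALSE → pop False; jump. Stack: []
LOAD_CONST → push 6. Stack: [6]
LOAD_FAST c → push 19. Stack: [6, 19]
BINARY_OP + → 6 + 19 = 25. Stack: [25]
LOAD_FAST c → push 19. Stack: [25, 19]
BINARY_OP + → 25 + 19 = 44. Stack: [44]
STORE_FAST m → m=44. Stack: []
LOAD_FAST m → push 44. Stack: [44]
RETURN_VALUE → return 44.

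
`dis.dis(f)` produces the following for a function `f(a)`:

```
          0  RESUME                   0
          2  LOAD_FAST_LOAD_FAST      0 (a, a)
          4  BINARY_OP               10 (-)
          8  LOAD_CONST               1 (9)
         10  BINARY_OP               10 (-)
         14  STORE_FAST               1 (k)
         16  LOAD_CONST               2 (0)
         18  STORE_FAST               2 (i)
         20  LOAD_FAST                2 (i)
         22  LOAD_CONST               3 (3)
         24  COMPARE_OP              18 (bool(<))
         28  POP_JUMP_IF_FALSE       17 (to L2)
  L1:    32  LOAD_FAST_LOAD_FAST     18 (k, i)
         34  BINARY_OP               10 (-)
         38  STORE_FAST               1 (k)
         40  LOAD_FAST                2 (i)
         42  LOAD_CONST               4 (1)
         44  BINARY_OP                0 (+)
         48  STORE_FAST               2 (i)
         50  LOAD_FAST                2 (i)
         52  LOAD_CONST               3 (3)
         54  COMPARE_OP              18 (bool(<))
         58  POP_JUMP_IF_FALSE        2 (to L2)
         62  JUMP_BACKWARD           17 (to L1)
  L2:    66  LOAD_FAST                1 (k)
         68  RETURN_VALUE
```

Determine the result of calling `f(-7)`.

LOAD_FAST_LOAD_FAST a,a → push -7,-7. Stack: [-7, -7]
BINARY_OP - → -7 - -7 = 0. Stack: [0]
LOAD_CONST → push 9. Stack: [0, 9]
BINARY_OP - → 0 - 9 = -9. Stack: [-9]
STORE_FAST k → k=-9. Stack: []
LOAD_CONST → push 0. Stack: [0]
STORE_FAST i → i=0. Stack: []
LOAD_FAST i → push 0. Stack: [0]
LOAD_CONST → push 3. Stack: [0, 3]
COMPARE_OP bool(<) → 0 vs 3 = True. Stack: [True]
POP_JUMP_IF_FALSE → pop True; no jump. Stack: []
LOAD_FAST_LOAD_FAST k,i → push -9,0. Stack: [-9, 0]
BINARY_OP - → -9 - 0 = -9. Stack: [-9]
STORE_FAST k → k=-9. Stack: []
LOAD_FAST i → push 0. Stack: [0]
LOAD_CONST → push 1. Stack: [0, 1]
BINARY_OP + → 0 + 1 = 1. Stack: [1]
STORE_FAST i → i=1. Stack: []
LOAD_FAST i → push 1. Stack: [1]
LOAD_CONST → push 3. Stack: [1, 3]
COMPARE_OP bool(<) → 1 vs 3 = True. Stack: [True]
POP_JUMP_IF_FALSE → pop True; no jump. Stack: []
LOAD_FAST_LOAD_FAST k,i → push -9,1. Stack: [-9, 1]
BINARY_OP - → -9 - 1 = -10. Stack: [-10]
STORE_FAST k → k=-10. Stack: []
LOAD_FAST i → push 1. Stack: [1]
LOAD_CONST → push 1. Stack: [1, 1]
BINARY_OP + → 1 + 1 = 2. Stack: [2]
STORE_FAST i → i=2. Stack: []
LOAD_FAST i → push 2. Stack: [2]
LOAD_CONST → push 3. Stack: [2, 3]
COMPARE_OP bool(<) → 2 vs 3 = True. Stack: [True]
POP_JUMP_IF_FALSE → pop True; no jump. Stack: []
LOAD_FAST_LOAD_FAST k,i → push -10,2. Stack: [-10, 2]
BINARY_OP - → -10 - 2 = -12. Stack: [-12]
STORE_FAST k → k=-12. Stack: []
LOAD_FAST i → push 2. Stack: [2]
LOAD_CONST → push 1. Stack: [2, 1]
BINARY_OP + → 2 + 1 = 3. Stack: [3]
STORE_FAST i → i=3. Stack: []
LOAD_FAST i → push 3. Stack: [3]
LOAD_CONST → push 3. Stack: [3, 3]
COMPARE_OP bool(<) → 3 vs 3 = False. Stack: [False]
POP_JUMP_IF_FALSE → pop False; jump. Stack: []
LOAD_FAST k → push -12. Stack: [-12]
RETURN_VALUE → return -12.

-12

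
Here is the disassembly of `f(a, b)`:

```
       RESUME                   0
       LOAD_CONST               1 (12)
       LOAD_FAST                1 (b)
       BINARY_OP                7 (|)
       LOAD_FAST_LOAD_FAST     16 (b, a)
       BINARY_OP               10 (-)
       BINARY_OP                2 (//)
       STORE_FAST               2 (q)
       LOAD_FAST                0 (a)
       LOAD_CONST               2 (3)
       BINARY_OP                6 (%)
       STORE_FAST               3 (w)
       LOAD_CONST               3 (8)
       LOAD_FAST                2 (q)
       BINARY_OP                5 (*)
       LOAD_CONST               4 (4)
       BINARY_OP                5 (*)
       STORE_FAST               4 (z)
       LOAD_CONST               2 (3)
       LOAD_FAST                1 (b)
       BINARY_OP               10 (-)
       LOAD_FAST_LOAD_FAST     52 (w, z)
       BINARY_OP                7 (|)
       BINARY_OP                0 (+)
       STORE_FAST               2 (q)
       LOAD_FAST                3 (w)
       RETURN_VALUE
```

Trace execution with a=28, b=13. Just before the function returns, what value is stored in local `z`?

LOAD_CONST → push 12. Stack: [12]
LOAD_FAST b → push 13. Stack: [12, 13]
BINARY_OP | → 12 | 13 = 13. Stack: [13]
LOAD_FAST_LOAD_FAST b,a → push 13,28. Stack: [13, 13, 28]
BINARY_OP - → 13 - 28 = -15. Stack: [13, -15]
BINARY_OP // → 13 // -15 = -1. Stack: [-1]
STORE_FAST q → q=-1. Stack: []
LOAD_FAST a → push 28. Stack: [28]
LOAD_CONST → push 3. Stack: [28, 3]
BINARY_OP % → 28 % 3 = 1. Stack: [1]
STORE_FAST w → w=1. Stack: []
LOAD_CONST → push 8. Stack: [8]
LOAD_FAST q → push -1. Stack: [8, -1]
BINARY_OP * → 8 * -1 = -8. Stack: [-8]
LOAD_CONST → push 4. Stack: [-8, 4]
BINARY_OP * → -8 * 4 = -32. Stack: [-32]
STORE_FAST z → z=-32. Stack: []
LOAD_CONST → push 3. Stack: [3]
LOAD_FAST b → push 13. Stack: [3, 13]
BINARY_OP - → 3 - 13 = -10. Stack: [-10]
LOAD_FAST_LOAD_FAST w,z → push 1,-32. Stack: [-10, 1, -32]
BINARY_OP | → 1 | -32 = -31. Stack: [-10, -31]
BINARY_OP + → -10 + -31 = -41. Stack: [-41]
STORE_FAST q → q=-41. Stack: []
LOAD_FAST w → push 1. Stack: [1]
RETURN_VALUE → return 1.

-32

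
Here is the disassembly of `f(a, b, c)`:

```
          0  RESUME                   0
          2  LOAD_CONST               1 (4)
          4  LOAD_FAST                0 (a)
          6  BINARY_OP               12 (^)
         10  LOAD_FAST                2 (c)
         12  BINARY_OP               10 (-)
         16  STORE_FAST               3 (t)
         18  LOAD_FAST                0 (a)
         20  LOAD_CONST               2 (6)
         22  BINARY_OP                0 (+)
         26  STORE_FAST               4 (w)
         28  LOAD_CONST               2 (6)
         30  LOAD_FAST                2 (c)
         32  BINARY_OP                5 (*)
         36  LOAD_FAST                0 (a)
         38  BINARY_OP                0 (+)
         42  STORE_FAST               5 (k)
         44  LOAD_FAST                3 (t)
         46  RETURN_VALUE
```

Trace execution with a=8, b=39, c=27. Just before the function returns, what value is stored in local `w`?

14

LOAD_CONST → push 4. Stack: [4]
LOAD_FAST a → push 8. Stack: [4, 8]
BINARY_OP ^ → 4 ^ 8 = 12. Stack: [12]
LOAD_FAST c → push 27. Stack: [12, 27]
BINARY_OP - → 12 - 27 = -15. Stack: [-15]
STORE_FAST t → t=-15. Stack: []
LOAD_FAST a → push 8. Stack: [8]
LOAD_CONST → push 6. Stack: [8, 6]
BINARY_OP + → 8 + 6 = 14. Stack: [14]
STORE_FAST w → w=14. Stack: []
LOAD_CONST → push 6. Stack: [6]
LOAD_FAST c → push 27. Stack: [6, 27]
BINARY_OP * → 6 * 27 = 162. Stack: [162]
LOAD_FAST a → push 8. Stack: [162, 8]
BINARY_OP + → 162 + 8 = 170. Stack: [170]
STORE_FAST k → k=170. Stack: []
LOAD_FAST t → push -15. Stack: [-15]
RETURN_VALUE → return -15.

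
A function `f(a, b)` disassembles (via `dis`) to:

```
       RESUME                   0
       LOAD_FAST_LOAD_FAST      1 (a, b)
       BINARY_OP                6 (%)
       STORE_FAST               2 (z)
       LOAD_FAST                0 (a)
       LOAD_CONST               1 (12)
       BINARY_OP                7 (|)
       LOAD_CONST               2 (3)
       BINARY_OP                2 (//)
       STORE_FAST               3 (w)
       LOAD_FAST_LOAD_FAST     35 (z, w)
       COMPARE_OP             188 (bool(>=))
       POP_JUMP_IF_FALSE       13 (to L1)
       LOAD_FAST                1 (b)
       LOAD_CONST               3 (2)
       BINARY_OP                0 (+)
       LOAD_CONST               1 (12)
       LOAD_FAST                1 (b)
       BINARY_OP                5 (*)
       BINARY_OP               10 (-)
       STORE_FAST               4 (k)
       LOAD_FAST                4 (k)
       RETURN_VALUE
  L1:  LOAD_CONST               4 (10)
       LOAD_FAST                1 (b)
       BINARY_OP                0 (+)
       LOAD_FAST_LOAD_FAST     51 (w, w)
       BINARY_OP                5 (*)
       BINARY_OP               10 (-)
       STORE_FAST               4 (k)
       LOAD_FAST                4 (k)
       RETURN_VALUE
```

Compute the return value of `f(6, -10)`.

LOAD_FAST_LOAD_FAST a,b → push 6,-10. Stack: [6, -10]
BINARY_OP % → 6 % -10 = -4. Stack: [-4]
STORE_FAST z → z=-4. Stack: []
LOAD_FAST a → push 6. Stack: [6]
LOAD_CONST → push 12. Stack: [6, 12]
BINARY_OP | → 6 | 12 = 14. Stack: [14]
LOAD_CONST → push 3. Stack: [14, 3]
BINARY_OP // → 14 // 3 = 4. Stack: [4]
STORE_FAST w → w=4. Stack: []
LOAD_FAST_LOAD_FAST z,w → push -4,4. Stack: [-4, 4]
COMPARE_OP bool(>=) → -4 vs 4 = False. Stack: [False]
POP_JUMP_IF_FALSE → pop False; jump. Stack: []
LOAD_CONST → push 10. Stack: [10]
LOAD_FAST b → push -10. Stack: [10, -10]
BINARY_OP + → 10 + -10 = 0. Stack: [0]
LOAD_FAST_LOAD_FAST w,w → push 4,4. Stack: [0, 4, 4]
BINARY_OP * → 4 * 4 = 16. Stack: [0, 16]
BINARY_OP - → 0 - 16 = -16. Stack: [-16]
STORE_FAST k → k=-16. Stack: []
LOAD_FAST k → push -16. Stack: [-16]
RETURN_VALUE → return -16.

-16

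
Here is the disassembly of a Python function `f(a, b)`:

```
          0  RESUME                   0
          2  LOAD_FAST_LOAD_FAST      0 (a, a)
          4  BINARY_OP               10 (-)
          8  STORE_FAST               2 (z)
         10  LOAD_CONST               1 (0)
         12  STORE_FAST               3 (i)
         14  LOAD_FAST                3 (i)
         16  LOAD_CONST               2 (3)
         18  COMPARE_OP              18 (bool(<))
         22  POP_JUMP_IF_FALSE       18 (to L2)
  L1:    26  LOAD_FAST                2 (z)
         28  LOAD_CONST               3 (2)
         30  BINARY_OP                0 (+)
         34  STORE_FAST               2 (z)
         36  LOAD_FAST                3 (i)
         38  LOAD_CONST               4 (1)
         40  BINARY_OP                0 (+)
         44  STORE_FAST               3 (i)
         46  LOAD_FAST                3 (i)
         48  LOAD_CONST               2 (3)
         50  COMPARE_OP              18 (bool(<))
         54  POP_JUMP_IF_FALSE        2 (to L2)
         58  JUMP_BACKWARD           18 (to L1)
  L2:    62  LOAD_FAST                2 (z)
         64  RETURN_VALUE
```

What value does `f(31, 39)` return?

LOAD_FAST_LOAD_FAST a,a → push 31,31. Stack: [31, 31]
BINARY_OP - → 31 - 31 = 0. Stack: [0]
STORE_FAST z → z=0. Stack: []
LOAD_CONST → push 0. Stack: [0]
STORE_FAST i → i=0. Stack: []
LOAD_FAST i → push 0. Stack: [0]
LOAD_CONST → push 3. Stack: [0, 3]
COMPARE_OP bool(<) → 0 vs 3 = True. Stack: [True]
POP_JUMP_IF_FALSE → pop True; no jump. Stack: []
LOAD_FAST z → push 0. Stack: [0]
LOAD_CONST → push 2. Stack: [0, 2]
BINARY_OP + → 0 + 2 = 2. Stack: [2]
STORE_FAST z → z=2. Stack: []
LOAD_FAST i → push 0. Stack: [0]
LOAD_CONST → push 1. Stack: [0, 1]
BINARY_OP + → 0 + 1 = 1. Stack: [1]
STORE_FAST i → i=1. Stack: []
LOAD_FAST i → push 1. Stack: [1]
LOAD_CONST → push 3. Stack: [1, 3]
COMPARE_OP bool(<) → 1 vs 3 = True. Stack: [True]
POP_JUMP_IF_FALSE → pop True; no jump. Stack: []
LOAD_FAST z → push 2. Stack: [2]
LOAD_CONST → push 2. Stack: [2, 2]
BINARY_OP + → 2 + 2 = 4. Stack: [4]
STORE_FAST z → z=4. Stack: []
LOAD_FAST i → push 1. Stack: [1]
LOAD_CONST → push 1. Stack: [1, 1]
BINARY_OP + → 1 + 1 = 2. Stack: [2]
STORE_FAST i → i=2. Stack: []
LOAD_FAST i → push 2. Stack: [2]
LOAD_CONST → push 3. Stack: [2, 3]
COMPARE_OP bool(<) → 2 vs 3 = True. Stack: [True]
POP_JUMP_IF_FALSE → pop True; no jump. Stack: []
LOAD_FAST z → push 4. Stack: [4]
LOAD_CONST → push 2. Stack: [4, 2]
BINARY_OP + → 4 + 2 = 6. Stack: [6]
STORE_FAST z → z=6. Stack: []
LOAD_FAST i → push 2. Stack: [2]
LOAD_CONST → push 1. Stack: [2, 1]
BINARY_OP + → 2 + 1 = 3. Stack: [3]
STORE_FAST i → i=3. Stack: []
LOAD_FAST i → push 3. Stack: [3]
LOAD_CONST → push 3. Stack: [3, 3]
COMPARE_OP bool(<) → 3 vs 3 = False. Stack: [False]
POP_JUMP_IF_FALSE → pop False; jump. Stack: []
LOAD_FAST z → push 6. Stack: [6]
RETURN_VALUE → return 6.

6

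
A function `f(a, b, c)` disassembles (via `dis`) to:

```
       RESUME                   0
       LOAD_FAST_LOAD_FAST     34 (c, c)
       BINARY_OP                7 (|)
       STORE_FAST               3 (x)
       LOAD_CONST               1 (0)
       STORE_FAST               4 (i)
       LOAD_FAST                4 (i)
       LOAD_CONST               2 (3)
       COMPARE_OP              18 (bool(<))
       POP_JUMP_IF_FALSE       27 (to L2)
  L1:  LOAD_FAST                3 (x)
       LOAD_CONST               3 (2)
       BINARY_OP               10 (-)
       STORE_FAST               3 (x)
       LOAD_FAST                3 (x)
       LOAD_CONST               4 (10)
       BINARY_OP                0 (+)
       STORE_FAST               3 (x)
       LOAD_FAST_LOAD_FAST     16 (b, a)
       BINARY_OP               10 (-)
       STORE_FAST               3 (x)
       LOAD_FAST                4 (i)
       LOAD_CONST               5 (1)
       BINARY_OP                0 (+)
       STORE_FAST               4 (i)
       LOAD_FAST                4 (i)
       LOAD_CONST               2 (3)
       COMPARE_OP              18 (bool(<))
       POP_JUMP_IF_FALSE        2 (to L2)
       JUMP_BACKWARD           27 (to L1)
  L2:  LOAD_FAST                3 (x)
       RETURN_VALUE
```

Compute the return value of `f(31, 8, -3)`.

LOAD_FAST_LOAD_FAST c,c → push -3,-3
BINARY_OP | → -3 | -3 = -3
STORE_FAST x → x=-3
LOAD_CONST → push 0
STORE_FAST i → i=0
LOAD_FAST i → push 0
LOAD_CONST → push 3
COMPARE_OP bool(<) → 0 vs 3 = True
POP_JUMP_IF_FALSE → pop True; no jump
LOAD_FAST x → push -3
LOAD_CONST → push 2
BINARY_OP - → -3 - 2 = -5
STORE_FAST x → x=-5
LOAD_FAST x → push -5
LOAD_CONST → push 10
BINARY_OP + → -5 + 10 = 5
STORE_FAST x → x=5
LOAD_FAST_LOAD_FAST b,a → push 8,31
BINARY_OP - → 8 - 31 = -23
STORE_FAST x → x=-23
LOAD_FAST i → push 0
LOAD_CONST → push 1
BINARY_OP + → 0 + 1 = 1
STORE_FAST i → i=1
LOAD_FAST i → push 1
LOAD_CONST → push 3
COMPARE_OP bool(<) → 1 vs 3 = True
POP_JUMP_IF_FALSE → pop True; no jump
LOAD_FAST x → push -23
LOAD_CONST → push 2
BINARY_OP - → -23 - 2 = -25
STORE_FAST x → x=-25
LOAD_FAST x → push -25
LOAD_CONST → push 10
BINARY_OP + → -25 + 10 = -15
STORE_FAST x → x=-15
LOAD_FAST_LOAD_FAST b,a → push 8,31
BINARY_OP - → 8 - 31 = -23
STORE_FAST x → x=-23
LOAD_FAST i → push 1
LOAD_CONST → push 1
BINARY_OP + → 1 + 1 = 2
STORE_FAST i → i=2
LOAD_FAST i → push 2
LOAD_CONST → push 3
COMPARE_OP bool(<) → 2 vs 3 = True
POP_JUMP_IF_FALSE → pop True; no jump
LOAD_FAST x → push -23
LOAD_CONST → push 2
BINARY_OP - → -23 - 2 = -25
STORE_FAST x → x=-25
LOAD_FAST x → push -25
LOAD_CONST → push 10
BINARY_OP + → -25 + 10 = -15
STORE_FAST x → x=-15
LOAD_FAST_LOAD_FAST b,a → push 8,31
BINARY_OP - → 8 - 31 = -23
STORE_FAST x → x=-23
LOAD_FAST i → push 2
LOAD_CONST → push 1
BINARY_OP + → 2 + 1 = 3
STORE_FAST i → i=3
LOAD_FAST i → push 3
LOAD_CONST → push 3
COMPARE_OP bool(<) → 3 vs 3 = False
POP_JUMP_IF_FALSE → pop False; jump
LOAD_FAST x → push -23
RETURN_VALUE → return -23.

-23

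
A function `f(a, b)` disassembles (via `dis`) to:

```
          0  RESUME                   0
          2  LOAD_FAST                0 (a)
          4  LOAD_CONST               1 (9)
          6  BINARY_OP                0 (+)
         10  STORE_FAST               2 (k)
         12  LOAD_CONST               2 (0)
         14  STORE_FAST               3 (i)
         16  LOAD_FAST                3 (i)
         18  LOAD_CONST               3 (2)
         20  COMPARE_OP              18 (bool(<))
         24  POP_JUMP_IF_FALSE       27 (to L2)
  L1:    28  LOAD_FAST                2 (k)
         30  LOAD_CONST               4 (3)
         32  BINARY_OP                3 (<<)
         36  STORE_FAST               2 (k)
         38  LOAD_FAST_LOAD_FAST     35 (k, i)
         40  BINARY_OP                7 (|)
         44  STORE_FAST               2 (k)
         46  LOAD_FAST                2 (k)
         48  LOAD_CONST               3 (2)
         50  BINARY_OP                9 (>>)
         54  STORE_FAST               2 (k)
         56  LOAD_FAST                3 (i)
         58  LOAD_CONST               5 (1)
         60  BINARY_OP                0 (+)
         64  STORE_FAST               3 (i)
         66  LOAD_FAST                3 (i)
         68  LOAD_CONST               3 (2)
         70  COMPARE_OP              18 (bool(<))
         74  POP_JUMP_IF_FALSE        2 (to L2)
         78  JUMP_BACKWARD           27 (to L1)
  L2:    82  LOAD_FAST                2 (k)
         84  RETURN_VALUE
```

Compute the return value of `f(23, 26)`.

128

LOAD_FAST a → push 23. Stack: [23]
LOAD_CONST → push 9. Stack: [23, 9]
BINARY_OP + → 23 + 9 = 32. Stack: [32]
STORE_FAST k → k=32. Stack: []
LOAD_CONST → push 0. Stack: [0]
STORE_FAST i → i=0. Stack: []
LOAD_FAST i → push 0. Stack: [0]
LOAD_CONST → push 2. Stack: [0, 2]
COMPARE_OP bool(<) → 0 vs 2 = True. Stack: [True]
POP_JUMP_IF_FALSE → pop True; no jump. Stack: []
LOAD_FAST k → push 32. Stack: [32]
LOAD_CONST → push 3. Stack: [32, 3]
BINARY_OP << → 32 << 3 = 256. Stack: [256]
STORE_FAST k → k=256. Stack: []
LOAD_FAST_LOAD_FAST k,i → push 256,0. Stack: [256, 0]
BINARY_OP | → 256 | 0 = 256. Stack: [256]
STORE_FAST k → k=256. Stack: []
LOAD_FAST k → push 256. Stack: [256]
LOAD_CONST → push 2. Stack: [256, 2]
BINARY_OP >> → 256 >> 2 = 64. Stack: [64]
STORE_FAST k → k=64. Stack: []
LOAD_FAST i → push 0. Stack: [0]
LOAD_CONST → push 1. Stack: [0, 1]
BINARY_OP + → 0 + 1 = 1. Stack: [1]
STORE_FAST i → i=1. Stack: []
LOAD_FAST i → push 1. Stack: [1]
LOAD_CONST → push 2. Stack: [1, 2]
COMPARE_OP bool(<) → 1 vs 2 = True. Stack: [True]
POP_JUMP_IF_FALSE → pop True; no jump. Stack: []
LOAD_FAST k → push 64. Stack: [64]
LOAD_CONST → push 3. Stack: [64, 3]
BINARY_OP << → 64 << 3 = 512. Stack: [512]
STORE_FAST k → k=512. Stack: []
LOAD_FAST_LOAD_FAST k,i → push 512,1. Stack: [512, 1]
BINARY_OP | → 512 | 1 = 513. Stack: [513]
STORE_FAST k → k=513. Stack: []
LOAD_FAST k → push 513. Stack: [513]
LOAD_CONST → push 2. Stack: [513, 2]
BINARY_OP >> → 513 >> 2 = 128. Stack: [128]
STORE_FAST k → k=128. Stack: []
LOAD_FAST i → push 1. Stack: [1]
LOAD_CONST → push 1. Stack: [1, 1]
BINARY_OP + → 1 + 1 = 2. Stack: [2]
STORE_FAST i → i=2. Stack: []
LOAD_FAST i → push 2. Stack: [2]
LOAD_CONST → push 2. Stack: [2, 2]
COMPARE_OP bool(<) → 2 vs 2 = False. Stack: [False]
POP_JUMP_IF_FALSE → pop False; jump. Stack: []
LOAD_FAST k → push 128. Stack: [128]
RETURN_VALUE → return 128.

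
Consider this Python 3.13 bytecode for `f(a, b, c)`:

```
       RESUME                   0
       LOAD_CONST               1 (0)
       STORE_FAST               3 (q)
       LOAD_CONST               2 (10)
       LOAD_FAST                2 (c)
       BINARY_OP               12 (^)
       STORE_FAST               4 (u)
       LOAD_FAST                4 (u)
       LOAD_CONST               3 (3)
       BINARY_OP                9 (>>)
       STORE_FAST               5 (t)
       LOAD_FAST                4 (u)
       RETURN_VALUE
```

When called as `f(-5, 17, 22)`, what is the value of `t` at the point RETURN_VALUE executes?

LOAD_CONST → push 0. Stack: [0]
STORE_FAST q → q=0. Stack: []
LOAD_CONST → push 10. Stack: [10]
LOAD_FAST c → push 22. Stack: [10, 22]
BINARY_OP ^ → 10 ^ 22 = 28. Stack: [28]
STORE_FAST u → u=28. Stack: []
LOAD_FAST u → push 28. Stack: [28]
LOAD_CONST → push 3. Stack: [28, 3]
BINARY_OP >> → 28 >> 3 = 3. Stack: [3]
STORE_FAST t → t=3. Stack: []
LOAD_FAST u → push 28. Stack: [28]
RETURN_VALUE → return 28.

3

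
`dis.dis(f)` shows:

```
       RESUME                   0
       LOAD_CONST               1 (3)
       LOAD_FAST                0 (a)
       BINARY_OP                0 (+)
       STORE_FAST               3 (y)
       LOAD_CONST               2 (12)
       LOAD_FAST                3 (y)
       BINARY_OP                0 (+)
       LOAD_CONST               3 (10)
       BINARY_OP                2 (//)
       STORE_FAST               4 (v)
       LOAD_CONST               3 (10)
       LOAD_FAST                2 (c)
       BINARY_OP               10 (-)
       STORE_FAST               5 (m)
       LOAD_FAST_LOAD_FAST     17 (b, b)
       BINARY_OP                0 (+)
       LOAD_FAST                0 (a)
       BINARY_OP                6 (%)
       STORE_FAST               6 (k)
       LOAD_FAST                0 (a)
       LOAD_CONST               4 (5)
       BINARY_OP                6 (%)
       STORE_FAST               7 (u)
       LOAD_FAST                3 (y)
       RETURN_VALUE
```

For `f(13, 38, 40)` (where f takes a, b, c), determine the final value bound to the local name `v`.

LOAD_CONST → push 3. Stack: [3]
LOAD_FAST a → push 13. Stack: [3, 13]
BINARY_OP + → 3 + 13 = 16. Stack: [16]
STORE_FAST y → y=16. Stack: []
LOAD_CONST → push 12. Stack: [12]
LOAD_FAST y → push 16. Stack: [12, 16]
BINARY_OP + → 12 + 16 = 28. Stack: [28]
LOAD_CONST → push 10. Stack: [28, 10]
BINARY_OP // → 28 // 10 = 2. Stack: [2]
STORE_FAST v → v=2. Stack: []
LOAD_CONST → push 10. Stack: [10]
LOAD_FAST c → push 40. Stack: [10, 40]
BINARY_OP - → 10 - 40 = -30. Stack: [-30]
STORE_FAST m → m=-30. Stack: []
LOAD_FAST_LOAD_FAST b,b → push 38,38. Stack: [38, 38]
BINARY_OP + → 38 + 38 = 76. Stack: [76]
LOAD_FAST a → push 13. Stack: [76, 13]
BINARY_OP % → 76 % 13 = 11. Stack: [11]
STORE_FAST k → k=11. Stack: []
LOAD_FAST a → push 13. Stack: [13]
LOAD_CONST → push 5. Stack: [13, 5]
BINARY_OP % → 13 % 5 = 3. Stack: [3]
STORE_FAST u → u=3. Stack: []
LOAD_FAST y → push 16. Stack: [16]
RETURN_VALUE → return 16.

2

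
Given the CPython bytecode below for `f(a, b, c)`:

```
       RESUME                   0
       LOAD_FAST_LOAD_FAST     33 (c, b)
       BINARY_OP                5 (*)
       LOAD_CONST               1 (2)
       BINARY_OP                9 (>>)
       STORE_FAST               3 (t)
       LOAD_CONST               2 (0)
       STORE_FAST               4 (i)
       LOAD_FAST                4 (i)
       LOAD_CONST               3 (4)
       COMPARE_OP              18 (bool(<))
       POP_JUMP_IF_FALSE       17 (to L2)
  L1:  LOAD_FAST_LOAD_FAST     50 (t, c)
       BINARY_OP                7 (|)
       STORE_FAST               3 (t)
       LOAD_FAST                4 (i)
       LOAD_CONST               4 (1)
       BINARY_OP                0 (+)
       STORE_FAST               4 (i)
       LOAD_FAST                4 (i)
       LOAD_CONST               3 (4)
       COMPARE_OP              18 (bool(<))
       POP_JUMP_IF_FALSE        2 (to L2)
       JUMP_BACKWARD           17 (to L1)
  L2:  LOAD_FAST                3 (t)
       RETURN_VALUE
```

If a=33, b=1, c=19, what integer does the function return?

LOAD_FAST_LOAD_FAST c,b → push 19,1. Stack: [19, 1]
BINARY_OP * → 19 * 1 = 19. Stack: [19]
LOAD_CONST → push 2. Stack: [19, 2]
BINARY_OP >> → 19 >> 2 = 4. Stack: [4]
STORE_FAST t → t=4. Stack: []
LOAD_CONST → push 0. Stack: [0]
STORE_FAST i → i=0. Stack: []
LOAD_FAST i → push 0. Stack: [0]
LOAD_CONST → push 4. Stack: [0, 4]
COMPARE_OP bool(<) → 0 vs 4 = True. Stack: [True]
POP_JUMP_IF_FALSE → pop True; no jump. Stack: []
LOAD_FAST_LOAD_FAST t,c → push 4,19. Stack: [4, 19]
BINARY_OP | → 4 | 19 = 23. Stack: [23]
STORE_FAST t → t=23. Stack: []
LOAD_FAST i → push 0. Stack: [0]
LOAD_CONST → push 1. Stack: [0, 1]
BINARY_OP + → 0 + 1 = 1. Stack: [1]
STORE_FAST i → i=1. Stack: []
LOAD_FAST i → push 1. Stack: [1]
LOAD_CONST → push 4. Stack: [1, 4]
COMPARE_OP bool(<) → 1 vs 4 = True. Stack: [True]
POP_JUMP_IF_FALSE → pop True; no jump. Stack: []
LOAD_FAST_LOAD_FAST t,c → push 23,19. Stack: [23, 19]
BINARY_OP | → 23 | 19 = 23. Stack: [23]
STORE_FAST t → t=23. Stack: []
LOAD_FAST i → push 1. Stack: [1]
LOAD_CONST → push 1. Stack: [1, 1]
BINARY_OP + → 1 + 1 = 2. Stack: [2]
STORE_FAST i → i=2. Stack: []
LOAD_FAST i → push 2. Stack: [2]
LOAD_CONST → push 4. Stack: [2, 4]
COMPARE_OP bool(<) → 2 vs 4 = True. Stack: [True]
POP_JUMP_IF_FALSE → pop True; no jump. Stack: []
LOAD_FAST_LOAD_FAST t,c → push 23,19. Stack: [23, 19]
BINARY_OP | → 23 | 19 = 23. Stack: [23]
STORE_FAST t → t=23. Stack: []
LOAD_FAST i → push 2. Stack: [2]
LOAD_CONST → push 1. Stack: [2, 1]
BINARY_OP + → 2 + 1 = 3. Stack: [3]
STORE_FAST i → i=3. Stack: []
LOAD_FAST i → push 3. Stack: [3]
LOAD_CONST → push 4. Stack: [3, 4]
COMPARE_OP bool(<) → 3 vs 4 = True. Stack: [True]
POP_JUMP_IF_FALSE → pop True; no jump. Stack: []
LOAD_FAST_LOAD_FAST t,c → push 23,19. Stack: [23, 19]
BINARY_OP | → 23 | 19 = 23. Stack: [23]
STORE_FAST t → t=23. Stack: []
LOAD_FAST i → push 3. Stack: [3]
LOAD_CONST → push 1. Stack: [3, 1]
BINARY_OP + → 3 + 1 = 4. Stack: [4]
STORE_FAST i → i=4. Stack: []
LOAD_FAST i → push 4. Stack: [4]
LOAD_CONST → push 4. Stack: [4, 4]
COMPARE_OP bool(<) → 4 vs 4 = False. Stack: [False]
POP_JUMP_IF_FALSE → pop False; jump. Stack: []
LOAD_FAST t → push 23. Stack: [23]
RETURN_VALUE → return 23.

23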